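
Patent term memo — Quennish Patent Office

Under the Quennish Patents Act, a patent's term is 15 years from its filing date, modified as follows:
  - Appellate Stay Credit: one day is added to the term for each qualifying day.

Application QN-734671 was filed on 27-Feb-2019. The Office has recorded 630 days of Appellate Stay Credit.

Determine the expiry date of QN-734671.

November 19, 2035

Base term: filing date + 15 years → 27 February 2034.
Appellate Stay Credit: +630 days → 19 November 2035.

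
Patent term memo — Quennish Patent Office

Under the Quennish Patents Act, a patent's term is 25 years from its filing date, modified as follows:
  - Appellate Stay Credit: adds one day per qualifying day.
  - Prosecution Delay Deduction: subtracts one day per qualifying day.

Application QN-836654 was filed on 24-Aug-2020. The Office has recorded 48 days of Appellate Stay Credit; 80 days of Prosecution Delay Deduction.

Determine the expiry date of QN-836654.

July 23, 2045

Base term: filing date + 25 years → 24 August 2045.
Appellate Stay Credit: +48 days → 11 October 2045.
Prosecution Delay Deduction: −80 days → 23 July 2045.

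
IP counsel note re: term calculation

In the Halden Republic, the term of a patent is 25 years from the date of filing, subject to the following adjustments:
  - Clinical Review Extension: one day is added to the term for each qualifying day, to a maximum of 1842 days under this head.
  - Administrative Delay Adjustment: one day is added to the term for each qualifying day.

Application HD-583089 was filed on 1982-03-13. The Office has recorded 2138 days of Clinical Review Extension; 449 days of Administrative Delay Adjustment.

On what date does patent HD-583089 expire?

June 20, 2013

Base term: filing date + 25 years → 13 March 2007.
Clinical Review Extension: 2138 days claimed exceeds the 1842-day cap, so +1842 days → 28 March 2012.
Administrative Delay Adjustment: +449 days → 20 June 2013.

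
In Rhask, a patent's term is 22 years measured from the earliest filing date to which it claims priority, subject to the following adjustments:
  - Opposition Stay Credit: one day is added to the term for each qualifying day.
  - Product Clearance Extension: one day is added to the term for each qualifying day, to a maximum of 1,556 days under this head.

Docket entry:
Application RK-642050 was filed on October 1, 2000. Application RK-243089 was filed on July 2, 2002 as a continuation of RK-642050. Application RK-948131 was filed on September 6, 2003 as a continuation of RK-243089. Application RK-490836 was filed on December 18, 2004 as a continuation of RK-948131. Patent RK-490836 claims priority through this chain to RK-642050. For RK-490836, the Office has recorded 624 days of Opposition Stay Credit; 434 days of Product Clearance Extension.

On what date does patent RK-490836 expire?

Earliest priority filing: 1 October 2000.
Base term: 1 October 2000 + 22 years → 1 October 2022.
Opposition Stay Credit: +624 days → 16 June 2024.
Product Clearance Extension: 434 days (within the 1556-day cap) → +434 days → 24 August 2025.

2025-08-24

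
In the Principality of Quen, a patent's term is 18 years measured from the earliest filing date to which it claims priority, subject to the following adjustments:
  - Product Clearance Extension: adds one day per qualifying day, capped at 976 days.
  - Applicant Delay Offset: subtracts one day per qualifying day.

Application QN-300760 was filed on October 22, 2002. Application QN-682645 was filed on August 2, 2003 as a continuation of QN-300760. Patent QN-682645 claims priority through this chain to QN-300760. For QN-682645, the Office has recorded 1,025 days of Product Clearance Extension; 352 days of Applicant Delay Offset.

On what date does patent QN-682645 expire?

July 8, 2022

Earliest priority filing: 22 October 2002.
Base term: 22 October 2002 + 18 years → 22 October 2020.
Product Clearance Extension: 1025 days claimed exceeds the 976-day cap, so +976 days → 25 June 2023.
Applicant Delay Offset: −352 days → 8 July 2022.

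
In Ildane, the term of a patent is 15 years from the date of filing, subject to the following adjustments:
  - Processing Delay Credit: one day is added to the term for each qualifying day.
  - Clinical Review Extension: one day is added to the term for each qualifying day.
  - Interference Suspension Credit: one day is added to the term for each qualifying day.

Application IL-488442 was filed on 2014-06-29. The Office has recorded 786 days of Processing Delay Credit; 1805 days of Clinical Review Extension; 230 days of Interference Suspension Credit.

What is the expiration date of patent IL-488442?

March 20, 2037

Base term: filing date + 15 years → 29 June 2029.
Processing Delay Credit: +786 days → 24 August 2031.
Clinical Review Extension: +1805 days → 2 August 2036.
Interference Suspension Credit: +230 days → 20 March 2037.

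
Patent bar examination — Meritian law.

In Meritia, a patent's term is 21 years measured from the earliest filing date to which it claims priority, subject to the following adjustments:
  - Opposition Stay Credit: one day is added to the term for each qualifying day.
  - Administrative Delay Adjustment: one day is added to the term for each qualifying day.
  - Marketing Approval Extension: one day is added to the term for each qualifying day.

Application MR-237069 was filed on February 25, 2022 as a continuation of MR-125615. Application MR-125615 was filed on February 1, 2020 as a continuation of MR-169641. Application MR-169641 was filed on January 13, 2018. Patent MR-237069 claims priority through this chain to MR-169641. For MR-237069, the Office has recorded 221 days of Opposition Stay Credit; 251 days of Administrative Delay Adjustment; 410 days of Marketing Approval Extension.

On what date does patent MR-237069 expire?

Earliest priority filing: 13 January 2018.
Base term: 13 January 2018 + 21 years → 13 January 2039.
Opposition Stay Credit: +221 days → 22 August 2039.
Administrative Delay Adjustment: +251 days → 29 April 2040.
Marketing Approval Extension: +410 days → 13 June 2041.

2041-06-13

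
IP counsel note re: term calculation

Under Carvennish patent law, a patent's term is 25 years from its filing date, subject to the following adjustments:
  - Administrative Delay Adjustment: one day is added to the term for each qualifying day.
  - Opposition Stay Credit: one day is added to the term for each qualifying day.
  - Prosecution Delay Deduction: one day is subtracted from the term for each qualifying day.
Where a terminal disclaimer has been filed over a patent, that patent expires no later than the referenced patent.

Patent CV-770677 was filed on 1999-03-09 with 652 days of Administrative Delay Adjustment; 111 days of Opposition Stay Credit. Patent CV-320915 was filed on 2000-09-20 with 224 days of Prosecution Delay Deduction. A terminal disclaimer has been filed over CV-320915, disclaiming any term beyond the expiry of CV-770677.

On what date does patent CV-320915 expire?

Natural term of CV-320915:
  Base: filing + 25 years → 20 September 2025.
  Prosecution Delay Deduction: −224 days → 8 February 2025.
Expiry of referenced patent CV-770677:
  Base: filing + 25 years → 9 March 2024.
  Administrative Delay Adjustment: +652 days → 21 December 2025.
  Opposition Stay Credit: +111 days → 11 April 2026.
Terminal disclaimer: CV-320915 expires on the earlier of 8 February 2025 and 11 April 2026.

2025-02-08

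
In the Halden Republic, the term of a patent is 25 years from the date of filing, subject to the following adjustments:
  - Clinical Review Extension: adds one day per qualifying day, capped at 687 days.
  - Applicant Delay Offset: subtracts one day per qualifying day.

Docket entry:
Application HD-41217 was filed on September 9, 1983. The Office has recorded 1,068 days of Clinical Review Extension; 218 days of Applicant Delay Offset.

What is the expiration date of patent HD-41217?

Base term: filing date + 25 years → 9 September 2008.
Clinical Review Extension: 1068 days claimed exceeds the 687-day cap, so +687 days → 28 July 2010.
Applicant Delay Offset: −218 days → 22 December 2009.

December 22, 2009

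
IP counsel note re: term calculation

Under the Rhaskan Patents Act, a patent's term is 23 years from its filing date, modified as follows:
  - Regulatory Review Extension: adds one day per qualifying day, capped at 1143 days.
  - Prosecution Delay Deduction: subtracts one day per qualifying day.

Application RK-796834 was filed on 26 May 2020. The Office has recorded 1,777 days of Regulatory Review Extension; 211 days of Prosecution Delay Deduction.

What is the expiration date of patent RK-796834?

2045-12-13

Base term: filing date + 23 years → 26 May 2043.
Regulatory Review Extension: 1777 days claimed exceeds the 1143-day cap, so +1143 days → 12 July 2046.
Prosecution Delay Deduction: −211 days → 13 December 2045.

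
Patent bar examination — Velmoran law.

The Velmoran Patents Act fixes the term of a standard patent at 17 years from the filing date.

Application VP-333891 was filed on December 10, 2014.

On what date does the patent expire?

Filing date + 17 years → 10 December 2031.

December 10, 2031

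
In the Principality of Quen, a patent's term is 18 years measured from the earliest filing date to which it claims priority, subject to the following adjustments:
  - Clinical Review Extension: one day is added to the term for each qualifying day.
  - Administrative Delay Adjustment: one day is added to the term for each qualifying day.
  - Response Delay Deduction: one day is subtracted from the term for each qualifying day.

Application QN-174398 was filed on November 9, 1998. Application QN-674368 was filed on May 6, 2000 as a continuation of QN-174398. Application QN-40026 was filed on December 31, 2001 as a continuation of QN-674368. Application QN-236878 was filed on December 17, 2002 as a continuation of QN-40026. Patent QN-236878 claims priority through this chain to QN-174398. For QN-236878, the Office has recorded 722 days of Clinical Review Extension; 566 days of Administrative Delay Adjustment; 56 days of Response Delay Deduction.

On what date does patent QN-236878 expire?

Earliest priority filing: 9 November 1998.
Base term: 9 November 1998 + 18 years → 9 November 2016.
Clinical Review Extension: +722 days → 1 November 2018.
Administrative Delay Adjustment: +566 days → 20 May 2020.
Response Delay Deduction: −56 days → 25 March 2020.

2020-03-25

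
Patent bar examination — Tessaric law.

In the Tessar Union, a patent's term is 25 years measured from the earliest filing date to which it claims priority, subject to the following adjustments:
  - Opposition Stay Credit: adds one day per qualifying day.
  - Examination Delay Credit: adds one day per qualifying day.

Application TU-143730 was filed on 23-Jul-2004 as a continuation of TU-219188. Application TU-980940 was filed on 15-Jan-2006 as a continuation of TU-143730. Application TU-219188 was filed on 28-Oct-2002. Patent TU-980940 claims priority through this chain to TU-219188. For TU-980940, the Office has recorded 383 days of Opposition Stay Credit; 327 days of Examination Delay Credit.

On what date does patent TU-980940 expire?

Earliest priority filing: 28 October 2002.
Base term: 28 October 2002 + 25 years → 28 October 2027.
Opposition Stay Credit: +383 days → 14 November 2028.
Examination Delay Credit: +327 days → 7 October 2029.

October 7, 2029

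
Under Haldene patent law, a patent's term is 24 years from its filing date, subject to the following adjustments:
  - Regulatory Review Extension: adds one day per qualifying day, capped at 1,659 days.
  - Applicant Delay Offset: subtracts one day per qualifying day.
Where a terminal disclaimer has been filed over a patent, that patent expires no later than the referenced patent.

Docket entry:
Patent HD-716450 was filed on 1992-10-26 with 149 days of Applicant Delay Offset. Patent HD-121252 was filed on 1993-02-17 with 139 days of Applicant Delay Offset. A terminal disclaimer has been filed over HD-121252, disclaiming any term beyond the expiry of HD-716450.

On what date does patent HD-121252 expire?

Natural term of HD-121252:
  Base: filing + 24 years → 17 February 2017.
  Applicant Delay Offset: −139 days → 1 October 2016.
Expiry of referenced patent HD-716450:
  Base: filing + 24 years → 26 October 2016.
  Applicant Delay Offset: −149 days → 30 May 2016.
Terminal disclaimer: HD-121252 expires on the earlier of 1 October 2016 and 30 May 2016.

May 30, 2016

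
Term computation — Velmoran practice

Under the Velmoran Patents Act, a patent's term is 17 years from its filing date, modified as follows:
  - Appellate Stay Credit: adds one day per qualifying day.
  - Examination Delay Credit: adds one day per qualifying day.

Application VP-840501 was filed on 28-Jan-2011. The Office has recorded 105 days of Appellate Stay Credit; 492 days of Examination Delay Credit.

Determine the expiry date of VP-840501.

Base term: filing date + 17 years → 28 January 2028.
Appellate Stay Credit: +105 days → 12 May 2028.
Examination Delay Credit: +492 days → 16 September 2029.

2029-09-16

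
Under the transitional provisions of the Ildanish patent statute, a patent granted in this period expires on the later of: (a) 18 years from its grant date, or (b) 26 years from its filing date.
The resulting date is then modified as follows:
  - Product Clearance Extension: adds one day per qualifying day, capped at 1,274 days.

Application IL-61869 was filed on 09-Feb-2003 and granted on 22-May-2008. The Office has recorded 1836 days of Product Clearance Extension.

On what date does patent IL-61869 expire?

(a) grant + 18 years → 22 May 2026.
(b) filing + 26 years → 9 February 2029.
Later of the two: 9 February 2029.
Product Clearance Extension: 1836 days claimed exceeds the 1274-day cap, so +1274 days → 6 August 2032.

August 6, 2032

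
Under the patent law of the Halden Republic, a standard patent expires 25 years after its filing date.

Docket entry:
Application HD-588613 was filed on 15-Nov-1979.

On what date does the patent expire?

November 15, 2004

Filing date + 25 years → 15 November 2004.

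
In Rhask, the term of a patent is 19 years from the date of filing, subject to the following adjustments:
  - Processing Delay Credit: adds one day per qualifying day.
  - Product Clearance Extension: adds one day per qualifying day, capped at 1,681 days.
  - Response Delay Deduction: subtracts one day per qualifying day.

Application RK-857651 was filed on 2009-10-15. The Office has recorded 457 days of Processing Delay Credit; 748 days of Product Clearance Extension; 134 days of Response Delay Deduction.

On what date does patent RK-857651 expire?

Base term: filing date + 19 years → 15 October 2028.
Processing Delay Credit: +457 days → 15 January 2030.
Product Clearance Extension: 748 days (within the 1681-day cap) → +748 days → 2 February 2032.
Response Delay Deduction: −134 days → 21 September 2031.

September 21, 2031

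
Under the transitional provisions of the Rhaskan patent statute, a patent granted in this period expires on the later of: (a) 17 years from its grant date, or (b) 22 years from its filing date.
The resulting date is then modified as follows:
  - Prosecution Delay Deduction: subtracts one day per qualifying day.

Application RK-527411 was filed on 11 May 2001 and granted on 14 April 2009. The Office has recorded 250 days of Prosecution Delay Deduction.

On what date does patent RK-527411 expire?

(a) grant + 17 years → 14 April 2026.
(b) filing + 22 years → 11 May 2023.
Later of the two: 14 April 2026.
Prosecution Delay Deduction: −250 days → 7 August 2025.

August 7, 2025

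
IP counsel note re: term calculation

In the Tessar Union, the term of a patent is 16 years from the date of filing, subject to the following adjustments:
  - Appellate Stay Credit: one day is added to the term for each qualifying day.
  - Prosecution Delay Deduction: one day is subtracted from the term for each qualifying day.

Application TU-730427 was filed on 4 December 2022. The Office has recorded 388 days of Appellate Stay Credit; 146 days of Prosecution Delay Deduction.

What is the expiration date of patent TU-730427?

Base term: filing date + 16 years → 4 December 2038.
Appellate Stay Credit: +388 days → 27 December 2039.
Prosecution Delay Deduction: −146 days → 3 August 2039.

2039-08-03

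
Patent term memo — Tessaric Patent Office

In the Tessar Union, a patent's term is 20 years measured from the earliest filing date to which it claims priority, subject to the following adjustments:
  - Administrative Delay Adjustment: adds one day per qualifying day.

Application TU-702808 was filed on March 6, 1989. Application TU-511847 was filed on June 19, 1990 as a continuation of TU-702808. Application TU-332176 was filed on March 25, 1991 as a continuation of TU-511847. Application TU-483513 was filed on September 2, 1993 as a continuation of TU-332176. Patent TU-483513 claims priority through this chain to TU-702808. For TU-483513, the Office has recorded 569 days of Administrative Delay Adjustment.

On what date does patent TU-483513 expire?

2010-09-26

Earliest priority filing: 6 March 1989.
Base term: 6 March 1989 + 20 years → 6 March 2009.
Administrative Delay Adjustment: +569 days → 26 September 2010.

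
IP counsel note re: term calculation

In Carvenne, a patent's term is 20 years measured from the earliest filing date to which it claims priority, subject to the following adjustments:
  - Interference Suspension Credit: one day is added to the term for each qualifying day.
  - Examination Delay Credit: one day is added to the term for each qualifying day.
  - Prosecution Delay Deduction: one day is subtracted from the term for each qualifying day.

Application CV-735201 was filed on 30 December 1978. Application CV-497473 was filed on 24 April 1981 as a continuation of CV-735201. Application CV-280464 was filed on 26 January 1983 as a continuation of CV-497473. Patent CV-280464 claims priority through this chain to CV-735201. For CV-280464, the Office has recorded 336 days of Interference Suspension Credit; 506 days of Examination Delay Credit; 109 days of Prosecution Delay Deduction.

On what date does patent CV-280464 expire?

2001-01-01

Earliest priority filing: 30 December 1978.
Base term: 30 December 1978 + 20 years → 30 December 1998.
Interference Suspension Credit: +336 days → 1 December 1999.
Examination Delay Credit: +506 days → 20 April 2001.
Prosecution Delay Deduction: −109 days → 1 January 2001.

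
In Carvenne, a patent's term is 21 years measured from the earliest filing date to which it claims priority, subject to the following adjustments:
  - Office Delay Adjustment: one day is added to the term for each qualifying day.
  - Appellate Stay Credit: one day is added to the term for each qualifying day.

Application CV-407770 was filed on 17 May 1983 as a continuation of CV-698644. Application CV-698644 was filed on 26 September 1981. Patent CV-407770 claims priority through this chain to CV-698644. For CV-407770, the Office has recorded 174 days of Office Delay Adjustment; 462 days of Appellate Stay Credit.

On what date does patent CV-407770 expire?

June 23, 2004

Earliest priority filing: 26 September 1981.
Base term: 26 September 1981 + 21 years → 26 September 2002.
Office Delay Adjustment: +174 days → 19 March 2003.
Appellate Stay Credit: +462 days → 23 June 2004.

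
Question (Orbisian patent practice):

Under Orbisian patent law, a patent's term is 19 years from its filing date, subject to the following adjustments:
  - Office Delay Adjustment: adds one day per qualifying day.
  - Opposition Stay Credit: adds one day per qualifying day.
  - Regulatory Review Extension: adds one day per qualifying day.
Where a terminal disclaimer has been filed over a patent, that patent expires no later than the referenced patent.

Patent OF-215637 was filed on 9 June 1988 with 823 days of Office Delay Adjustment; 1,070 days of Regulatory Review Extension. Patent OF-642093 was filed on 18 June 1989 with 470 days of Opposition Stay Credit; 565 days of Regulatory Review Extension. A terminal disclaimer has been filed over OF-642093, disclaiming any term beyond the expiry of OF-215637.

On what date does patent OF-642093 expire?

Natural term of OF-642093:
  Base: filing + 19 years → 18 June 2008.
  Opposition Stay Credit: +470 days → 1 October 2009.
  Regulatory Review Extension: +565 days → 19 April 2011.
Expiry of referenced patent OF-215637:
  Base: filing + 19 years → 9 June 2007.
  Office Delay Adjustment: +823 days → 9 September 2009.
  Regulatory Review Extension: +1070 days → 14 August 2012.
Terminal disclaimer: OF-642093 expires on the earlier of 19 April 2011 and 14 August 2012.

2011-04-19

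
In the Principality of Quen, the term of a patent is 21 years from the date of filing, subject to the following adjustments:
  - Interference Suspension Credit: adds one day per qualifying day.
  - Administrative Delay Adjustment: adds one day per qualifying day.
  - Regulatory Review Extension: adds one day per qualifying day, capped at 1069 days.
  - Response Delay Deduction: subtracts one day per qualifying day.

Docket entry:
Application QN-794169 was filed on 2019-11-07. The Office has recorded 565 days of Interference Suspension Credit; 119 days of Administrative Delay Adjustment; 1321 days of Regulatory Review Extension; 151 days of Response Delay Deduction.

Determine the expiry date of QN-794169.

Base term: filing date + 21 years → 7 November 2040.
Interference Suspension Credit: +565 days → 26 May 2042.
Administrative Delay Adjustment: +119 days → 22 September 2042.
Regulatory Review Extension: 1321 days claimed exceeds the 1069-day cap, so +1069 days → 26 August 2045.
Response Delay Deduction: −151 days → 28 March 2045.

March 28, 2045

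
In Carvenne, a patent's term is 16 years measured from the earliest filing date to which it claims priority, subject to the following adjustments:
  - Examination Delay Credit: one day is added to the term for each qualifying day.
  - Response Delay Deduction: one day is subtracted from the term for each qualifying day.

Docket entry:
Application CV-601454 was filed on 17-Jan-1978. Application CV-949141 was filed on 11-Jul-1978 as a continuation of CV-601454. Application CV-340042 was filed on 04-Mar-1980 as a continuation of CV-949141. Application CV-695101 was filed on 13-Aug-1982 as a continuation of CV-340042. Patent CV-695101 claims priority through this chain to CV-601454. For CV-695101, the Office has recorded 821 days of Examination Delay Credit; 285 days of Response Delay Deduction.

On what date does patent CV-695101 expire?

July 7, 1995

Earliest priority filing: 17 January 1978.
Base term: 17 January 1978 + 16 years → 17 January 1994.
Examination Delay Credit: +821 days → 17 April 1996.
Response Delay Deduction: −285 days → 7 July 1995.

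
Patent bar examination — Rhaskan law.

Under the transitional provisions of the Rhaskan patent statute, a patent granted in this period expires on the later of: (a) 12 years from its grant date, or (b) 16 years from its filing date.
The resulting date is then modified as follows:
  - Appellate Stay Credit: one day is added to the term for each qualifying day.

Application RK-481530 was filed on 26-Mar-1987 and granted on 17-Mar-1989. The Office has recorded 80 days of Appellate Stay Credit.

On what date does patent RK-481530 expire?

(a) grant + 12 years → 17 March 2001.
(b) filing + 16 years → 26 March 2003.
Later of the two: 26 March 2003.
Appellate Stay Credit: +80 days → 14 June 2003.

2003-06-14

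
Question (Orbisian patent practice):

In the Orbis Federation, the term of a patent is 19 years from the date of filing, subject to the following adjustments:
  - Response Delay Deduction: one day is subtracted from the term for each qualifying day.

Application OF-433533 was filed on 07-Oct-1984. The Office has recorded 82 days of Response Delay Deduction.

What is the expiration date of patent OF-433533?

Base term: filing date + 19 years → 7 October 2003.
Response Delay Deduction: −82 days → 17 July 2003.

2003-07-17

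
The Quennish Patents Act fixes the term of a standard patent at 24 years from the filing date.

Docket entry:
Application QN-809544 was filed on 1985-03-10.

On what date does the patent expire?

Filing date + 24 years → 10 March 2009.

March 10, 2009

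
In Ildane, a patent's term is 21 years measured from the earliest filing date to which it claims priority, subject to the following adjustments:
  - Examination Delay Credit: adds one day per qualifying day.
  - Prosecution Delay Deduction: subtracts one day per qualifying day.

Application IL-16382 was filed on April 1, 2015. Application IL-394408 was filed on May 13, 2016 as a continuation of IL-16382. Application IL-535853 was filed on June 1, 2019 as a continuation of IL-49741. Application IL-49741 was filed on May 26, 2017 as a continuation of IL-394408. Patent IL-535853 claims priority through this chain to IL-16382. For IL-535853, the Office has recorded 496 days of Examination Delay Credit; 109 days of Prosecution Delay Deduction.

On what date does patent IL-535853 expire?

Earliest priority filing: 1 April 2015.
Base term: 1 April 2015 + 21 years → 1 April 2036.
Examination Delay Credit: +496 days → 10 August 2037.
Prosecution Delay Deduction: −109 days → 23 April 2037.

2037-04-23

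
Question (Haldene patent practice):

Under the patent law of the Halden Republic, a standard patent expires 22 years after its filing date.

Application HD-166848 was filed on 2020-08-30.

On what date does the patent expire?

Filing date + 22 years → 30 August 2042.

August 30, 2042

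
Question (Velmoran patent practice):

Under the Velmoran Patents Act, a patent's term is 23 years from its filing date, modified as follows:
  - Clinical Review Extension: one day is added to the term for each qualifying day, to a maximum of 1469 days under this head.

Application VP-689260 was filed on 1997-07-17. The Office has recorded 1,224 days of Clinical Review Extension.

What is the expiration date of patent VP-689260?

Base term: filing date + 23 years → 17 July 2020.
Clinical Review Extension: 1224 days (within the 1469-day cap) → +1224 days → 23 November 2023.

November 23, 2023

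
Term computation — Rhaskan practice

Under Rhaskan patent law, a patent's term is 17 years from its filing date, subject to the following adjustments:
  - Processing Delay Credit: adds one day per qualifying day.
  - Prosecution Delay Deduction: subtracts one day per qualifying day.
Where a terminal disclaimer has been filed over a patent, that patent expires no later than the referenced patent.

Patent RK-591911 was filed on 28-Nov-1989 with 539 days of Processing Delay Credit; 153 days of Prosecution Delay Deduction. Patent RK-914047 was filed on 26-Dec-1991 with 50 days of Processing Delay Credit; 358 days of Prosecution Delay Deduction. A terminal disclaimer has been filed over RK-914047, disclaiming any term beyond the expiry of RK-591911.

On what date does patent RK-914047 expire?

December 19, 2007

Natural term of RK-914047:
  Base: filing + 17 years → 26 December 2008.
  Processing Delay Credit: +50 days → 14 February 2009.
  Prosecution Delay Deduction: −358 days → 22 February 2008.
Expiry of referenced patent RK-591911:
  Base: filing + 17 years → 28 November 2006.
  Processing Delay Credit: +539 days → 20 May 2008.
  Prosecution Delay Deduction: −153 days → 19 December 2007.
Terminal disclaimer: RK-914047 expires on the earlier of 22 February 2008 and 19 December 2007.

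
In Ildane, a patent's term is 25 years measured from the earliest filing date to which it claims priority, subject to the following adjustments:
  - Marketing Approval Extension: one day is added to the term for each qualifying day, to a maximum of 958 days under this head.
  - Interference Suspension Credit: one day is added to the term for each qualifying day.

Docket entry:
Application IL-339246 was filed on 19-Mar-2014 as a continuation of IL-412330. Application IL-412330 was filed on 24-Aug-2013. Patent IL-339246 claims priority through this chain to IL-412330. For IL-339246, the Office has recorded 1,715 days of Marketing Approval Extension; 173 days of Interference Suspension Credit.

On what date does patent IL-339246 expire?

September 28, 2041

Earliest priority filing: 24 August 2013.
Base term: 24 August 2013 + 25 years → 24 August 2038.
Marketing Approval Extension: 1715 days claimed exceeds the 958-day cap, so +958 days → 8 April 2041.
Interference Suspension Credit: +173 days → 28 September 2041.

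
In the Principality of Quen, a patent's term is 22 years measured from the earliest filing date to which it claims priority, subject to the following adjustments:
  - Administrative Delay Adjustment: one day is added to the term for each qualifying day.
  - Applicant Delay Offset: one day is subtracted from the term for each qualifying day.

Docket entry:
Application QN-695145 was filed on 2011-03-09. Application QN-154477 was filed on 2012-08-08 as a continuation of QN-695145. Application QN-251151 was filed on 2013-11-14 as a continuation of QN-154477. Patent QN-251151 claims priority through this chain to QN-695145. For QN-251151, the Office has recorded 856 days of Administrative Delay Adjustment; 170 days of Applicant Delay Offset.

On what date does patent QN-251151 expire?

January 24, 2035

Earliest priority filing: 9 March 2011.
Base term: 9 March 2011 + 22 years → 9 March 2033.
Administrative Delay Adjustment: +856 days → 13 July 2035.
Applicant Delay Offset: −170 days → 24 January 2035.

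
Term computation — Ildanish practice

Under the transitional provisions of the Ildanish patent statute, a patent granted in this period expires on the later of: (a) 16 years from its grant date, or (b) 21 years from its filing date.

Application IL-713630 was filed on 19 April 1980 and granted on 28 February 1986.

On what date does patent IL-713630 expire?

February 28, 2002

(a) grant + 16 years → 28 February 2002.
(b) filing + 21 years → 19 April 2001.
Later of the two: 28 February 2002.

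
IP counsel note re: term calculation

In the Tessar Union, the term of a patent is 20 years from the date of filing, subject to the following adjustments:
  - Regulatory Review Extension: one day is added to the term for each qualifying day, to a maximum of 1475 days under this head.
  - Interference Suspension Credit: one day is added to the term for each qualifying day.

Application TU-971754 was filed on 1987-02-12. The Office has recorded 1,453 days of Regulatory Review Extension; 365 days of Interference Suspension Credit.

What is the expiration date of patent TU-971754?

2012-02-04

Base term: filing date + 20 years → 12 February 2007.
Regulatory Review Extension: 1453 days (within the 1475-day cap) → +1453 days → 4 February 2011.
Interference Suspension Credit: +365 days → 4 February 2012.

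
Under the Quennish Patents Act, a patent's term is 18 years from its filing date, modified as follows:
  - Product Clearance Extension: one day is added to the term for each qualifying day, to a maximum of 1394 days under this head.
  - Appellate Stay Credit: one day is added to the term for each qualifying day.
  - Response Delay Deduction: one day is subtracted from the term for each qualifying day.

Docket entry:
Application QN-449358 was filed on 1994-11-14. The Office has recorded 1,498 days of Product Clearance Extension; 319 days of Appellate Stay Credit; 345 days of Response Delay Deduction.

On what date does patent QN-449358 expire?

August 13, 2016

Base term: filing date + 18 years → 14 November 2012.
Product Clearance Extension: 1498 days claimed exceeds the 1394-day cap, so +1394 days → 8 September 2016.
Appellate Stay Credit: +319 days → 24 July 2017.
Response Delay Deduction: −345 days → 13 August 2016.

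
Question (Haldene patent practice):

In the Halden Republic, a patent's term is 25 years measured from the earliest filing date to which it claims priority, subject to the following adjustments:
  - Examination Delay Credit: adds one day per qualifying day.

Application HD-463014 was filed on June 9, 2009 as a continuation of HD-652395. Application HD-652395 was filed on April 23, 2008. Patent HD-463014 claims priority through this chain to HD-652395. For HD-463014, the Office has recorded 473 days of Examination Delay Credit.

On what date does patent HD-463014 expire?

August 9, 2034

Earliest priority filing: 23 April 2008.
Base term: 23 April 2008 + 25 years → 23 April 2033.
Examination Delay Credit: +473 days → 9 August 2034.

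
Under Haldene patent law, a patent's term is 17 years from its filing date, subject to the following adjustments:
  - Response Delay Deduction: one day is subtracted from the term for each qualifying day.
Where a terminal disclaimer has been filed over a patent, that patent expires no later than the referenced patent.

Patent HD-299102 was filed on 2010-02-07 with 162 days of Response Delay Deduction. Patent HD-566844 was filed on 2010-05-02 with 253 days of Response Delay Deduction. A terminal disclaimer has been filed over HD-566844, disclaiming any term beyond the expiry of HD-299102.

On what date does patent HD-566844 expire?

August 22, 2026

Natural term of HD-566844:
  Base: filing + 17 years → 2 May 2027.
  Response Delay Deduction: −253 days → 22 August 2026.
Expiry of referenced patent HD-299102:
  Base: filing + 17 years → 7 February 2027.
  Response Delay Deduction: −162 days → 29 August 2026.
Terminal disclaimer: HD-566844 expires on the earlier of 22 August 2026 and 29 August 2026.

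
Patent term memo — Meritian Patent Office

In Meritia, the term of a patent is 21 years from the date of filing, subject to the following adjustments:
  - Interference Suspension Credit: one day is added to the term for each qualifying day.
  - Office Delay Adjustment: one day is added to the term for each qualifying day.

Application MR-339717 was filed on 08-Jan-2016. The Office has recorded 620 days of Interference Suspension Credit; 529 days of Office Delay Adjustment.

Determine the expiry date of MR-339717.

March 2, 2040

Base term: filing date + 21 years → 8 January 2037.
Interference Suspension Credit: +620 days → 20 September 2038.
Office Delay Adjustment: +529 days → 2 March 2040.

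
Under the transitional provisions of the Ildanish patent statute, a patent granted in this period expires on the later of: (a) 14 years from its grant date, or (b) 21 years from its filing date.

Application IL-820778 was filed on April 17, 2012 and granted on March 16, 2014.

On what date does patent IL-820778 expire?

2033-04-17

(a) grant + 14 years → 16 March 2028.
(b) filing + 21 years → 17 April 2033.
Later of the two: 17 April 2033.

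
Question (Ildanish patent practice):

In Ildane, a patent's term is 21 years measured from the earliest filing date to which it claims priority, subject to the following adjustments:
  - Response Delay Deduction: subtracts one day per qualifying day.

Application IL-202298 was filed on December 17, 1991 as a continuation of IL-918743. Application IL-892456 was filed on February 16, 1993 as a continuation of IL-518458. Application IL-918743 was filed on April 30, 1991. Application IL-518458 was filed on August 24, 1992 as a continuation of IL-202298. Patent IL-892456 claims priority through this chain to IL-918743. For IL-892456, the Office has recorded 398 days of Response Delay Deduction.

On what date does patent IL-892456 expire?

2011-03-29

Earliest priority filing: 30 April 1991.
Base term: 30 April 1991 + 21 years → 30 April 2012.
Response Delay Deduction: −398 days → 29 March 2011.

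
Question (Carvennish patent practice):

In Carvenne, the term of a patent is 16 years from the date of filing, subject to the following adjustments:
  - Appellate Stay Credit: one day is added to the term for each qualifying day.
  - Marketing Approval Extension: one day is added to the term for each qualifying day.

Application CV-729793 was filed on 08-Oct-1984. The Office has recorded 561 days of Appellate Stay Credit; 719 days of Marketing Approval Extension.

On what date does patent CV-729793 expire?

Base term: filing date + 16 years → 8 October 2000.
Appellate Stay Credit: +561 days → 22 April 2002.
Marketing Approval Extension: +719 days → 10 April 2004.

2004-04-10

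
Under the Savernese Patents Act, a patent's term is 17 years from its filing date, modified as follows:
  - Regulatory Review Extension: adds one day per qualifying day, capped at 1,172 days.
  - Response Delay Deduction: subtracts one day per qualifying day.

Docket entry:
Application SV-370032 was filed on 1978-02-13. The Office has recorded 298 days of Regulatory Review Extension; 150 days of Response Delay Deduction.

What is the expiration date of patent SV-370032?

July 11, 1995

Base term: filing date + 17 years → 13 February 1995.
Regulatory Review Extension: 298 days (within the 1172-day cap) → +298 days → 8 December 1995.
Response Delay Deduction: −150 days → 11 July 1995.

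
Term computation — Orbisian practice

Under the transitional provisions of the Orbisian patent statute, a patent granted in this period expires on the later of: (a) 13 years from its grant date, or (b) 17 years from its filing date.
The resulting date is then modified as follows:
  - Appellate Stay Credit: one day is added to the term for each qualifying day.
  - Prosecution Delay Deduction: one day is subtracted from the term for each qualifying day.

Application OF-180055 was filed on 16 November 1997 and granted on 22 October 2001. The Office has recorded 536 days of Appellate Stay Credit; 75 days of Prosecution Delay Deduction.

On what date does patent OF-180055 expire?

(a) grant + 13 years → 22 October 2014.
(b) filing + 17 years → 16 November 2014.
Later of the two: 16 November 2014.
Appellate Stay Credit: +536 days → 5 May 2016.
Prosecution Delay Deduction: −75 days → 20 February 2016.

February 20, 2016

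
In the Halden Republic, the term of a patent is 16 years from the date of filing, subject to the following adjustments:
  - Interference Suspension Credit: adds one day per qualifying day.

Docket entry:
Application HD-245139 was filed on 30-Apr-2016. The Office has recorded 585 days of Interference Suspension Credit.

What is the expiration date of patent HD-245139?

Base term: filing date + 16 years → 30 April 2032.
Interference Suspension Credit: +585 days → 6 December 2033.

December 6, 2033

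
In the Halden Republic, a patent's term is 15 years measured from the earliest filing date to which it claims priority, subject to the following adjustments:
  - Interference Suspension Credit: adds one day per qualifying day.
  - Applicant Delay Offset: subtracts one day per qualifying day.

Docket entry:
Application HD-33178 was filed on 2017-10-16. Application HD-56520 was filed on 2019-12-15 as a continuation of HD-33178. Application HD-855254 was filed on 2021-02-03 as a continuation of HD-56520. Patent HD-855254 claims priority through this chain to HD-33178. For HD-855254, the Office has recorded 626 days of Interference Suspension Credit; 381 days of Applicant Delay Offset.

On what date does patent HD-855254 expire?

2033-06-18

Earliest priority filing: 16 October 2017.
Base term: 16 October 2017 + 15 years → 16 October 2032.
Interference Suspension Credit: +626 days → 4 July 2034.
Applicant Delay Offset: −381 days → 18 June 2033.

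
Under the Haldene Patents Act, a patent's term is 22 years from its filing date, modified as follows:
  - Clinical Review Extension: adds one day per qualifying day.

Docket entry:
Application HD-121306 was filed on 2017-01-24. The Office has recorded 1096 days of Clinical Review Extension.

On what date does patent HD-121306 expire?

Base term: filing date + 22 years → 24 January 2039.
Clinical Review Extension: +1096 days → 24 January 2042.

2042-01-24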